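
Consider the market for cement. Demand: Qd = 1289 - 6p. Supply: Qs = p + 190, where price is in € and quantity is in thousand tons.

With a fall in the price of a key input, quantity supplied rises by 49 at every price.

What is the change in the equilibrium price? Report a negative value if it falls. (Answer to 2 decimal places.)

-7.00

Solve the original market: 1289 - 6p = p + 190, hence p = 157 and Q = 347.
With the change applied: demand Qd = 1289 - 6p, supply Qs = p + 239.
Equate the new curves: 1289 - 6p = p + 239, giving 1050 = 7p, p = 150, Q = 389.
Δp = 150 − 157 = -7.00.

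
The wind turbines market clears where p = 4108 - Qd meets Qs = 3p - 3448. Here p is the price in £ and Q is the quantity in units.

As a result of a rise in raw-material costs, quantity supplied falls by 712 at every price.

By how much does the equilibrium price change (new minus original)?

Initially, 4108 - p = 3p - 3448, so 7556 = 4p and p = 1889, Q = 2219.
With the change applied: demand Qd = 4108 - p, supply Qs = 3p - 4160.
Clearing the new market: 4108 - p = 3p - 4160, so p = 2067 and Q = 2041.
Δp = 2067 − 1889 = +178.

+178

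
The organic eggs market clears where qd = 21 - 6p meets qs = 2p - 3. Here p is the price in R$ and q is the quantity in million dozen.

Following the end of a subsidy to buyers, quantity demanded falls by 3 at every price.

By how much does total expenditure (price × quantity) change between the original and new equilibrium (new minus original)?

-3.09375

Original equilibrium: 21 - 6p = 2p - 3 gives 24 = 8p, so p = 3 and q = 3.
With the change applied: demand qd = 18 - 6p, supply qs = 2p - 3.
New equilibrium: 18 - 6p = 2p - 3 ⇒ 21 = 8p ⇒ p = 2.625, q = 2.25.
Expenditure moves from 3×3 = 9 to 2.625×2.25 = 5.90625; change = -3.09375.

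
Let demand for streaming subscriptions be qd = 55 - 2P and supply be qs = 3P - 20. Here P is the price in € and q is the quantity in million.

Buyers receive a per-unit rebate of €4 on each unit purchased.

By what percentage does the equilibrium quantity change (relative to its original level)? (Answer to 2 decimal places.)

+19.20

Initially, 55 - 2P = 3P - 20, so 75 = 5P and P = 15, q = 25.
Since buyers' out-of-pocket price is the market price minus the rebate, the effective demand curve becomes qd = 63 - 2P.
New equilibrium: 63 - 2P = 3P - 20 ⇒ 83 = 5P ⇒ P = 16.6, q = 29.8.
%Δq = (29.8 − 25) / 25 × 100 = +19.20%.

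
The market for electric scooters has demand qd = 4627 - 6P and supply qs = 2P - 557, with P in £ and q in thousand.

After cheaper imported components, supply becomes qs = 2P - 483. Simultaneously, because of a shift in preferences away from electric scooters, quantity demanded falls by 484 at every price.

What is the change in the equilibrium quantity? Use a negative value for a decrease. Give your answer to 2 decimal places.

Solve the original market: 4627 - 6P = 2P - 557, hence P = 648 and q = 739.
The shock moves the curves to qd = 4143 - 6P and qs = 2P - 483.
Clearing the new market: 4143 - 6P = 2P - 483, so P = 578.25 and q = 673.5.
Δq = 673.5 − 739 = -65.50.

-65.50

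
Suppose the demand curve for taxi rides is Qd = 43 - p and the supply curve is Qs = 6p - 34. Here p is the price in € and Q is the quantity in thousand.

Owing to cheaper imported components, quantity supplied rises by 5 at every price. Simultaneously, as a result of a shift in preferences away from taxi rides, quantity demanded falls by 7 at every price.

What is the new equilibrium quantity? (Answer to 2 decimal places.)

26.71

Original equilibrium: 43 - p = 6p - 34 gives 77 = 7p, so p = 11 and Q = 32.
The shock moves the curves to Qd = 36 - p and Qs = 6p - 29.
Equate the new curves: 36 - p = 6p - 29, giving 65 = 7p, p = 65/7 ≈ 9.2857, Q = 187/7 ≈ 26.7143.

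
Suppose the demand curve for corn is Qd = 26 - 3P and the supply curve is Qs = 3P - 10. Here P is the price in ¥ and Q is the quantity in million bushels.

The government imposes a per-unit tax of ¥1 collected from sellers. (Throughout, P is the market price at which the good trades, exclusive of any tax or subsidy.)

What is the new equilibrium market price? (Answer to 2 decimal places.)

Initially, 26 - 3P = 3P - 10, so 36 = 6P and P = 6, Q = 8.
Since sellers keep the price net of the tax, the effective supply curve becomes Qs = 3P - 13.
Equate the new curves: 26 - 3P = 3P - 13, giving 39 = 6P, P = 6.5, Q = 6.5.

6.50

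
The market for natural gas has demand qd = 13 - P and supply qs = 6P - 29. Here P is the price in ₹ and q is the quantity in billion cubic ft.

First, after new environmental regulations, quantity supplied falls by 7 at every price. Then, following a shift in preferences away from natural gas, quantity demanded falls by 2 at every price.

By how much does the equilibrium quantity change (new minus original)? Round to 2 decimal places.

Original equilibrium: 13 - P = 6P - 29 gives 42 = 7P, so P = 6 and q = 7.
With the change applied: demand qd = 11 - P, supply qs = 6P - 36.
Clearing the new market: 11 - P = 6P - 36, so P = 47/7 ≈ 6.7143 and q = 30/7 ≈ 4.2857.
Δq = 4.2857 − 7 = -2.71.

-2.71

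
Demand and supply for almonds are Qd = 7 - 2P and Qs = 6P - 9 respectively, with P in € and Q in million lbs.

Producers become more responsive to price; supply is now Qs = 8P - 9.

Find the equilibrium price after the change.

Initially, 7 - 2P = 6P - 9, so 16 = 8P and P = 2, Q = 3.
After the shift, demand is Qd = 7 - 2P and supply is Qs = 8P - 9.
New equilibrium: 7 - 2P = 8P - 9 ⇒ 16 = 10P ⇒ P = 1.6, Q = 3.8.

1.6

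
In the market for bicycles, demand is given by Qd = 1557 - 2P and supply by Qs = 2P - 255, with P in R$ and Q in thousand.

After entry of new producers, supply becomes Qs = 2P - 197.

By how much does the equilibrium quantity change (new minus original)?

+29

Original equilibrium: 1557 - 2P = 2P - 255 gives 1812 = 4P, so P = 453 and Q = 651.
With the change applied: demand Qd = 1557 - 2P, supply Qs = 2P - 197.
Equate the new curves: 1557 - 2P = 2P - 197, giving 1754 = 4P, P = 438.5, Q = 680.
ΔQ = 680 − 651 = +29.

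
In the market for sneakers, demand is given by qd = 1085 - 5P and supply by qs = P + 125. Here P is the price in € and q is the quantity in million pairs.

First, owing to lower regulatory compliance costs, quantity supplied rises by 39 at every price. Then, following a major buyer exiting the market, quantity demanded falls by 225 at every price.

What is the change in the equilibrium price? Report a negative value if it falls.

Original equilibrium: 1085 - 5P = P + 125 gives 960 = 6P, so P = 160 and q = 285.
With the change applied: demand qd = 860 - 5P, supply qs = P + 164.
Setting them equal: 860 - 5P = P + 164 → 696 = 6P, so P = 116 and q = 280.
ΔP = 116 − 160 = -44.

-44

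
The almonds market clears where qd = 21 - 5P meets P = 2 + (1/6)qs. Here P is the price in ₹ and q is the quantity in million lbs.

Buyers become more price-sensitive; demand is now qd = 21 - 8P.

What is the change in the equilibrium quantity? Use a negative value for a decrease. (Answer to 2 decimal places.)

-3.86

Initially, 21 - 5P = 6P - 12, so 33 = 11P and P = 3, q = 6.
The new curves are qd = 21 - 8P (demand) and qs = 6P - 12 (supply).
Clearing the new market: 21 - 8P = 6P - 12, so P = 33/14 ≈ 2.3571 and q = 15/7 ≈ 2.1429.
Δq = 2.1429 − 6 = -3.86.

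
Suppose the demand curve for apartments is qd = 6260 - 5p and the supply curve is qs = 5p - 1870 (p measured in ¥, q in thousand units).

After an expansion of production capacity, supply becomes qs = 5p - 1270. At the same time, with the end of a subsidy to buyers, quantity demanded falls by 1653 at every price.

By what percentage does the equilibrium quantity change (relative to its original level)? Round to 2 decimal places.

-23.99

Original equilibrium: 6260 - 5p = 5p - 1870 gives 8130 = 10p, so p = 813 and q = 2195.
With the change applied: demand qd = 4607 - 5p, supply qs = 5p - 1270.
Equate the new curves: 4607 - 5p = 5p - 1270, giving 5877 = 10p, p = 587.7, q = 1668.5.
%Δq = (1668.5 − 2195) / 2195 × 100 = -23.99%.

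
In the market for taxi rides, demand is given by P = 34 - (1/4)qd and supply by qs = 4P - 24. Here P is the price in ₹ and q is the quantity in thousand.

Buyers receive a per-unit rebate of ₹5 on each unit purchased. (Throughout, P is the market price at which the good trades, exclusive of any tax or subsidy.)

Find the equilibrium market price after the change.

Initially, 136 - 4P = 4P - 24, so 160 = 8P and P = 20, q = 56.
Since buyers' out-of-pocket price is the market price minus the rebate, the effective demand curve becomes qd = 156 - 4P.
Setting them equal: 156 - 4P = 4P - 24 → 180 = 8P, so P = 22.5 and q = 66.

22.5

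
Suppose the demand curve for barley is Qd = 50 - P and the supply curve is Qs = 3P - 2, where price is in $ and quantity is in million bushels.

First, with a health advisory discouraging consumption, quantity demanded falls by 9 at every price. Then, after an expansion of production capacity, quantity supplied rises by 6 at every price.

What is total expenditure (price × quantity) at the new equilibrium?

Solve the original market: 50 - P = 3P - 2, hence P = 13 and Q = 37.
The shock moves the curves to Qd = 41 - P and Qs = 3P + 4.
New equilibrium: 41 - P = 3P + 4 ⇒ 37 = 4P ⇒ P = 9.25, Q = 31.75.
New expenditure = 9.25 × 31.75 = 293.6875.

293.6875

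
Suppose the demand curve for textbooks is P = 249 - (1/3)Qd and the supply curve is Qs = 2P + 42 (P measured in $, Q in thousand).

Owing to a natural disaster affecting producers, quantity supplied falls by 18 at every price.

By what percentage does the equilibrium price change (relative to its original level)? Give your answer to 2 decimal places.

Original equilibrium: 747 - 3P = 2P + 42 gives 705 = 5P, so P = 141 and Q = 324.
The shock moves the curves to Qd = 747 - 3P and Qs = 2P + 24.
Equate the new curves: 747 - 3P = 2P + 24, giving 723 = 5P, P = 144.6, Q = 313.2.
%ΔP = (144.6 − 141) / 141 × 100 = +2.55%.

+2.55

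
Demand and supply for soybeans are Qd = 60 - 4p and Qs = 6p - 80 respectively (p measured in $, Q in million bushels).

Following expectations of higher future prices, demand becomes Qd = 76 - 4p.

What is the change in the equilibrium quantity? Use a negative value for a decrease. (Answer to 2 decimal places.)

+9.60

Before the shock: 60 - 4p = 6p - 80 ⇒ 140 = 10p ⇒ p = 14, Q = 4.
After the shift, demand is Qd = 76 - 4p and supply is Qs = 6p - 80.
New equilibrium: 76 - 4p = 6p - 80 ⇒ 156 = 10p ⇒ p = 15.6, Q = 13.6.
ΔQ = 13.6 − 4 = +9.60.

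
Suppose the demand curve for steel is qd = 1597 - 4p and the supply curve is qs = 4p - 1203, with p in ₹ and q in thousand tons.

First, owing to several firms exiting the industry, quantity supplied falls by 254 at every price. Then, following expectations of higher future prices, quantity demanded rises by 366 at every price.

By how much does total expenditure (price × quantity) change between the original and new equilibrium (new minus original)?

Original equilibrium: 1597 - 4p = 4p - 1203 gives 2800 = 8p, so p = 350 and q = 197.
The new curves are qd = 1963 - 4p (demand) and qs = 4p - 1457 (supply).
Clearing the new market: 1963 - 4p = 4p - 1457, so p = 427.5 and q = 253.
Expenditure moves from 350×197 = 68950 to 427.5×253 = 108157.5; change = +39207.5.

+39207.5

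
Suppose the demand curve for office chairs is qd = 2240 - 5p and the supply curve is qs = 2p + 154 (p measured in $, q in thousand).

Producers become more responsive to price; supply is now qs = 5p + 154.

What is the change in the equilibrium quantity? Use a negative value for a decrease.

+447

Solve the original market: 2240 - 5p = 2p + 154, hence p = 298 and q = 750.
After the shift, demand is qd = 2240 - 5p and supply is qs = 5p + 154.
New equilibrium: 2240 - 5p = 5p + 154 ⇒ 2086 = 10p ⇒ p = 208.6, q = 1197.
Δq = 1197 − 750 = +447.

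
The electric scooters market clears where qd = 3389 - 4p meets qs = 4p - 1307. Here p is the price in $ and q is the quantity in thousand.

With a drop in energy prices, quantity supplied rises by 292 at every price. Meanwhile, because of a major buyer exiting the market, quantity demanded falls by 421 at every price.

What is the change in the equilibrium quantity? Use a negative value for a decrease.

-64.5

Original equilibrium: 3389 - 4p = 4p - 1307 gives 4696 = 8p, so p = 587 and q = 1041.
The new curves are qd = 2968 - 4p (demand) and qs = 4p - 1015 (supply).
Equate the new curves: 2968 - 4p = 4p - 1015, giving 3983 = 8p, p = 497.875, q = 976.5.
Δq = 976.5 − 1041 = -64.5.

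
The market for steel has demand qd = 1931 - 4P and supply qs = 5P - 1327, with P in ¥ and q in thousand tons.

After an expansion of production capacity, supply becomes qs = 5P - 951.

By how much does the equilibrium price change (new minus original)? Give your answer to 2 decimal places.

Before the shock: 1931 - 4P = 5P - 1327 ⇒ 3258 = 9P ⇒ P = 362, q = 483.
The new curves are qd = 1931 - 4P (demand) and qs = 5P - 951 (supply).
Setting them equal: 1931 - 4P = 5P - 951 → 2882 = 9P, so P = 2882/9 ≈ 320.2222 and q = 5851/9 ≈ 650.1111.
ΔP = 320.2222 − 362 = -41.78.

-41.78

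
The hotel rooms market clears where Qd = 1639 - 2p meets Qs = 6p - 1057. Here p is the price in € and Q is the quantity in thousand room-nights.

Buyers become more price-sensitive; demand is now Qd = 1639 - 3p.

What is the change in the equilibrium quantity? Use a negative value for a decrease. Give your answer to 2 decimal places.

-224.67

Before the shock: 1639 - 2p = 6p - 1057 ⇒ 2696 = 8p ⇒ p = 337, Q = 965.
The shock moves the curves to Qd = 1639 - 3p and Qs = 6p - 1057.
Clearing the new market: 1639 - 3p = 6p - 1057, so p = 2696/9 ≈ 299.5556 and Q = 2221/3 ≈ 740.3333.
ΔQ = 740.3333 − 965 = -224.67.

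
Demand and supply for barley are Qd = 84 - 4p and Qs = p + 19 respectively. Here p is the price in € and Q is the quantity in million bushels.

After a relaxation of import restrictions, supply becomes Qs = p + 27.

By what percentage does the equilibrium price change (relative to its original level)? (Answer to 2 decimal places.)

Initially, 84 - 4p = p + 19, so 65 = 5p and p = 13, Q = 32.
The shock moves the curves to Qd = 84 - 4p and Qs = p + 27.
New equilibrium: 84 - 4p = p + 27 ⇒ 57 = 5p ⇒ p = 11.4, Q = 38.4.
%Δp = (11.4 − 13) / 13 × 100 = -12.31%.

-12.31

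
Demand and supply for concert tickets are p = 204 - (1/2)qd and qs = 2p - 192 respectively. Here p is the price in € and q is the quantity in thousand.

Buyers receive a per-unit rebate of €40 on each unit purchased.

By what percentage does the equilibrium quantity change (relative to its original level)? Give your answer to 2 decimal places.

Solve the original market: 408 - 2p = 2p - 192, hence p = 150 and q = 108.
Since buyers' out-of-pocket price is the market price minus the rebate, the effective demand curve becomes qd = 488 - 2p.
Equate the new curves: 488 - 2p = 2p - 192, giving 680 = 4p, p = 170, q = 148.
%Δq = (148 − 108) / 108 × 100 = +37.04%.

+37.04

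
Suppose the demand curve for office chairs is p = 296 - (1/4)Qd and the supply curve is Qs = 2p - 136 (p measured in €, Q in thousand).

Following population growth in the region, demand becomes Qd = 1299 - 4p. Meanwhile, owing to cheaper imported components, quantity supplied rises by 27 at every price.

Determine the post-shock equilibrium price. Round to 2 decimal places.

234.67

Initially, 1184 - 4p = 2p - 136, so 1320 = 6p and p = 220, Q = 304.
After the shift, demand is Qd = 1299 - 4p and supply is Qs = 2p - 109.
Clearing the new market: 1299 - 4p = 2p - 109, so p = 704/3 ≈ 234.6667 and Q = 1081/3 ≈ 360.3333.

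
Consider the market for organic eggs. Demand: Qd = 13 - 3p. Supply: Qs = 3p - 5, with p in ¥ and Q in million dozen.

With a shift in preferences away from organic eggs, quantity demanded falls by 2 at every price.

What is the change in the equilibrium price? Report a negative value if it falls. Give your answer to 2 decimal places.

Before the shock: 13 - 3p = 3p - 5 ⇒ 18 = 6p ⇒ p = 3, Q = 4.
The shock moves the curves to Qd = 11 - 3p and Qs = 3p - 5.
Setting them equal: 11 - 3p = 3p - 5 → 16 = 6p, so p = 8/3 ≈ 2.6667 and Q = 3.
Δp = 2.6667 − 3 = -0.33.

-0.33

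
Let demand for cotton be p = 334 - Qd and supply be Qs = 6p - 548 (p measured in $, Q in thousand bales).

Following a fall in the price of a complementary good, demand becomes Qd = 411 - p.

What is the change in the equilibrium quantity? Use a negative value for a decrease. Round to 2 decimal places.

+66.00

Before the shock: 334 - p = 6p - 548 ⇒ 882 = 7p ⇒ p = 126, Q = 208.
The shock moves the curves to Qd = 411 - p and Qs = 6p - 548.
Setting them equal: 411 - p = 6p - 548 → 959 = 7p, so p = 137 and Q = 274.
ΔQ = 274 − 208 = +66.00.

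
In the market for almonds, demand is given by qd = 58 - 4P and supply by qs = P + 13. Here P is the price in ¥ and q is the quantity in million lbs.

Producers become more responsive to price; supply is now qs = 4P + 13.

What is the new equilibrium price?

5.625

Before the shock: 58 - 4P = P + 13 ⇒ 45 = 5P ⇒ P = 9, q = 22.
The new curves are qd = 58 - 4P (demand) and qs = 4P + 13 (supply).
New equilibrium: 58 - 4P = 4P + 13 ⇒ 45 = 8P ⇒ P = 5.625, q = 35.5.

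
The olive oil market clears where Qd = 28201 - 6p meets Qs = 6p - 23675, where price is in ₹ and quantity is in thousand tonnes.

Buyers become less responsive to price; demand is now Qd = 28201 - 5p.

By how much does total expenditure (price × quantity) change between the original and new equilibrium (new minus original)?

+12009687

Solve the original market: 28201 - 6p = 6p - 23675, hence p = 4323 and Q = 2263.
With the change applied: demand Qd = 28201 - 5p, supply Qs = 6p - 23675.
Setting them equal: 28201 - 5p = 6p - 23675 → 51876 = 11p, so p = 4716 and Q = 4621.
Expenditure moves from 4323×2263 = 9782949 to 4716×4621 = 21792636; change = +12009687.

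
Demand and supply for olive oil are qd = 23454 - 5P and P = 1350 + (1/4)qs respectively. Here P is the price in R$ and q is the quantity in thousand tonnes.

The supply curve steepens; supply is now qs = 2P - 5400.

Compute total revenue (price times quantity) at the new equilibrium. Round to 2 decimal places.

11722968.00

Initially, 23454 - 5P = 4P - 5400, so 28854 = 9P and P = 3206, q = 7424.
The shock moves the curves to qd = 23454 - 5P and qs = 2P - 5400.
Setting them equal: 23454 - 5P = 2P - 5400 → 28854 = 7P, so P = 4122 and q = 2844.
New expenditure = 4122 × 2844 = 11722968.00.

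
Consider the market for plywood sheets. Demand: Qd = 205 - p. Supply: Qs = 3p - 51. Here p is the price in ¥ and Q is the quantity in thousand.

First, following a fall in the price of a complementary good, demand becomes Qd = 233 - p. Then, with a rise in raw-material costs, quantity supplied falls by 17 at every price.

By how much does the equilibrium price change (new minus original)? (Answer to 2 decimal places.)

+11.25

Original equilibrium: 205 - p = 3p - 51 gives 256 = 4p, so p = 64 and Q = 141.
After the shift, demand is Qd = 233 - p and supply is Qs = 3p - 68.
New equilibrium: 233 - p = 3p - 68 ⇒ 301 = 4p ⇒ p = 75.25, Q = 157.75.
Δp = 75.25 − 64 = +11.25.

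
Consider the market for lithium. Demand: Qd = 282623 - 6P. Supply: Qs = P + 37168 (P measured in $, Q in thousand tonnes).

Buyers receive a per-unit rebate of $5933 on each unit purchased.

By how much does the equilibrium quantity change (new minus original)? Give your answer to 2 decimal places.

+5085.43

Before the shock: 282623 - 6P = P + 37168 ⇒ 245455 = 7P ⇒ P = 35065, Q = 72233.
Since buyers' out-of-pocket price is the market price minus the rebate, the effective demand curve becomes Qd = 318221 - 6P.
New equilibrium: 318221 - 6P = P + 37168 ⇒ 281053 = 7P ⇒ P = 281053/7 ≈ 40150.4286, Q = 541229/7 ≈ 77318.4286.
ΔQ = 77318.4286 − 72233 = +5085.43.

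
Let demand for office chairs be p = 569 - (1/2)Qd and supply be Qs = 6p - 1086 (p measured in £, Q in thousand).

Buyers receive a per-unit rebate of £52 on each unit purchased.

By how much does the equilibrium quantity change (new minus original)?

Original equilibrium: 1138 - 2p = 6p - 1086 gives 2224 = 8p, so p = 278 and Q = 582.
Since buyers' out-of-pocket price is the market price minus the rebate, the effective demand curve becomes Qd = 1242 - 2p.
Equate the new curves: 1242 - 2p = 6p - 1086, giving 2328 = 8p, p = 291, Q = 660.
ΔQ = 660 − 582 = +78.

+78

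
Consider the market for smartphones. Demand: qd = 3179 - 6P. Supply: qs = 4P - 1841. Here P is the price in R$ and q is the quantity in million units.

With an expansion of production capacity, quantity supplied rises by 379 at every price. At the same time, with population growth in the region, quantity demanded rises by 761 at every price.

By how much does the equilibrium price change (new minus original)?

+38.2

Before the shock: 3179 - 6P = 4P - 1841 ⇒ 5020 = 10P ⇒ P = 502, q = 167.
With the change applied: demand qd = 3940 - 6P, supply qs = 4P - 1462.
New equilibrium: 3940 - 6P = 4P - 1462 ⇒ 5402 = 10P ⇒ P = 540.2, q = 698.8.
ΔP = 540.2 − 502 = +38.2.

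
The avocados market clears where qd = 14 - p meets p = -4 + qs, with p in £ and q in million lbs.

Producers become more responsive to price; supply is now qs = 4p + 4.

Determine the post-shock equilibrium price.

2

Initially, 14 - p = p + 4, so 10 = 2p and p = 5, q = 9.
After the shift, demand is qd = 14 - p and supply is qs = 4p + 4.
Clearing the new market: 14 - p = 4p + 4, so p = 2 and q = 12.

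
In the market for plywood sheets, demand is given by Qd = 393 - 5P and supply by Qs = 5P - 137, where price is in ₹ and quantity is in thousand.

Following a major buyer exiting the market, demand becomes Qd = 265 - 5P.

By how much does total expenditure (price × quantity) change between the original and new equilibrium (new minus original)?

Before the shock: 393 - 5P = 5P - 137 ⇒ 530 = 10P ⇒ P = 53, Q = 128.
The shock moves the curves to Qd = 265 - 5P and Qs = 5P - 137.
New equilibrium: 265 - 5P = 5P - 137 ⇒ 402 = 10P ⇒ P = 40.2, Q = 64.
Expenditure moves from 53×128 = 6784 to 40.2×64 = 2572.8; change = -4211.2.

-4211.2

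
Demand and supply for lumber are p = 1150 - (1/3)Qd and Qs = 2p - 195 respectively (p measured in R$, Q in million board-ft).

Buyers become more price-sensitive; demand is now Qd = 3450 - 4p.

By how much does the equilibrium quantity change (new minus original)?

Original equilibrium: 3450 - 3p = 2p - 195 gives 3645 = 5p, so p = 729 and Q = 1263.
After the shift, demand is Qd = 3450 - 4p and supply is Qs = 2p - 195.
Clearing the new market: 3450 - 4p = 2p - 195, so p = 607.5 and Q = 1020.
ΔQ = 1020 − 1263 = -243.

-243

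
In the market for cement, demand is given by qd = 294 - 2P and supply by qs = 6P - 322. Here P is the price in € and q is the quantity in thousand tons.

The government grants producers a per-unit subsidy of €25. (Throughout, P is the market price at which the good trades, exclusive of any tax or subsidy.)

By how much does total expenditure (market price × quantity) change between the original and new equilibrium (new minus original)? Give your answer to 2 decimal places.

Before the shock: 294 - 2P = 6P - 322 ⇒ 616 = 8P ⇒ P = 77, q = 140.
Since sellers receive the price plus the subsidy, the effective supply curve becomes qs = 6P - 172.
Equate the new curves: 294 - 2P = 6P - 172, giving 466 = 8P, P = 58.25, q = 177.5.
Expenditure moves from 77×140 = 10780 to 58.25×177.5 = 10339.375; change = -440.63.

-440.63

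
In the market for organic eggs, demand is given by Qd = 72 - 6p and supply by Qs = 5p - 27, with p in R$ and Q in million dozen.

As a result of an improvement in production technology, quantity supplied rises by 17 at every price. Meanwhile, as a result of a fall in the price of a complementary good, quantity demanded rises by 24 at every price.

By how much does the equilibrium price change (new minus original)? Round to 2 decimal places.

Before the shock: 72 - 6p = 5p - 27 ⇒ 99 = 11p ⇒ p = 9, Q = 18.
With the change applied: demand Qd = 96 - 6p, supply Qs = 5p - 10.
Clearing the new market: 96 - 6p = 5p - 10, so p = 106/11 ≈ 9.6364 and Q = 420/11 ≈ 38.1818.
Δp = 9.6364 − 9 = +0.64.

+0.64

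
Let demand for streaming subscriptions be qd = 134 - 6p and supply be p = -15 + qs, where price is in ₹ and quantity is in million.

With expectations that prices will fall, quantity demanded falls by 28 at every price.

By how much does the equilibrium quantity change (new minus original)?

Solve the original market: 134 - 6p = p + 15, hence p = 17 and q = 32.
After the shift, demand is qd = 106 - 6p and supply is qs = p + 15.
Setting them equal: 106 - 6p = p + 15 → 91 = 7p, so p = 13 and q = 28.
Δq = 28 − 32 = -4.

-4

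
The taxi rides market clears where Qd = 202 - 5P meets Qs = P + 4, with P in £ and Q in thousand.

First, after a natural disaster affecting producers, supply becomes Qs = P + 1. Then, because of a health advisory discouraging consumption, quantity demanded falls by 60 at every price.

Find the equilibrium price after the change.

Initially, 202 - 5P = P + 4, so 198 = 6P and P = 33, Q = 37.
After the shift, demand is Qd = 142 - 5P and supply is Qs = P + 1.
New equilibrium: 142 - 5P = P + 1 ⇒ 141 = 6P ⇒ P = 23.5, Q = 24.5.

23.5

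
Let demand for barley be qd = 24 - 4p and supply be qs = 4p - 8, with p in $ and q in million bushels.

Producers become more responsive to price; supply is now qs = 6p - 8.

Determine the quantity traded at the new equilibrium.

11.2

Before the shock: 24 - 4p = 4p - 8 ⇒ 32 = 8p ⇒ p = 4, q = 8.
With the change applied: demand qd = 24 - 4p, supply qs = 6p - 8.
New equilibrium: 24 - 4p = 6p - 8 ⇒ 32 = 10p ⇒ p = 3.2, q = 11.2.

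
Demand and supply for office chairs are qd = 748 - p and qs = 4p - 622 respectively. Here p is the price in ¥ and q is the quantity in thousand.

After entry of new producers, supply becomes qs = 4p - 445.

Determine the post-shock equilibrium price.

238.6

Original equilibrium: 748 - p = 4p - 622 gives 1370 = 5p, so p = 274 and q = 474.
After the shift, demand is qd = 748 - p and supply is qs = 4p - 445.
New equilibrium: 748 - p = 4p - 445 ⇒ 1193 = 5p ⇒ p = 238.6, q = 509.4.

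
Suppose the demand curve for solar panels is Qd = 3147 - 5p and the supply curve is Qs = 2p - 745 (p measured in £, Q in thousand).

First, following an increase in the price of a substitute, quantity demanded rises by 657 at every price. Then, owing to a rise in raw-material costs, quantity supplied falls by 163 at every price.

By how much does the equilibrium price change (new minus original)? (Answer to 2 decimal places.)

+117.14

Solve the original market: 3147 - 5p = 2p - 745, hence p = 556 and Q = 367.
The shock moves the curves to Qd = 3804 - 5p and Qs = 2p - 908.
New equilibrium: 3804 - 5p = 2p - 908 ⇒ 4712 = 7p ⇒ p = 4712/7 ≈ 673.1429, Q = 3068/7 ≈ 438.2857.
Δp = 673.1429 − 556 = +117.14.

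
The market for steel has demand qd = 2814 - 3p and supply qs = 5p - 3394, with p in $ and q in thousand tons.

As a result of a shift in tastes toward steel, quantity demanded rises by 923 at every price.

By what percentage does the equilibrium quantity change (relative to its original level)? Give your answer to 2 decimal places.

+118.70

Original equilibrium: 2814 - 3p = 5p - 3394 gives 6208 = 8p, so p = 776 and q = 486.
The new curves are qd = 3737 - 3p (demand) and qs = 5p - 3394 (supply).
Equate the new curves: 3737 - 3p = 5p - 3394, giving 7131 = 8p, p = 891.375, q = 1062.875.
%Δq = (1062.875 − 486) / 486 × 100 = +118.70%.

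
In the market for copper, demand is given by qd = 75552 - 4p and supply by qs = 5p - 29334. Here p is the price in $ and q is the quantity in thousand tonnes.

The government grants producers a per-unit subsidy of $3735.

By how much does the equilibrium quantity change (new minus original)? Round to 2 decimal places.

+8300.00

Solve the original market: 75552 - 4p = 5p - 29334, hence p = 11654 and q = 28936.
Since sellers receive the price plus the subsidy, the effective supply curve becomes qs = 5p - 10659.
Equate the new curves: 75552 - 4p = 5p - 10659, giving 86211 = 9p, p = 9579, q = 37236.
Δq = 37236 − 28936 = +8300.00.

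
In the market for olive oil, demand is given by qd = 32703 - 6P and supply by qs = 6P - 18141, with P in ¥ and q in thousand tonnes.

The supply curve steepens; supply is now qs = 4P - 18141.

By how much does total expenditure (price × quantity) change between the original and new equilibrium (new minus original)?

-19681203.96

Before the shock: 32703 - 6P = 6P - 18141 ⇒ 50844 = 12P ⇒ P = 4237, q = 7281.
With the change applied: demand qd = 32703 - 6P, supply qs = 4P - 18141.
Clearing the new market: 32703 - 6P = 4P - 18141, so P = 5084.4 and q = 2196.6.
Expenditure moves from 4237×7281 = 30849597 to 5084.4×2196.6 = 11168393.04; change = -19681203.96.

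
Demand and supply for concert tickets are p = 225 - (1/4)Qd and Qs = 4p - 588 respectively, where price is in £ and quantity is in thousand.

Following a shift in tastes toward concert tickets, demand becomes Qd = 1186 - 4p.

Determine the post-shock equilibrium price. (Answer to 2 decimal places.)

Original equilibrium: 900 - 4p = 4p - 588 gives 1488 = 8p, so p = 186 and Q = 156.
The new curves are Qd = 1186 - 4p (demand) and Qs = 4p - 588 (supply).
Equate the new curves: 1186 - 4p = 4p - 588, giving 1774 = 8p, p = 221.75, Q = 299.

221.75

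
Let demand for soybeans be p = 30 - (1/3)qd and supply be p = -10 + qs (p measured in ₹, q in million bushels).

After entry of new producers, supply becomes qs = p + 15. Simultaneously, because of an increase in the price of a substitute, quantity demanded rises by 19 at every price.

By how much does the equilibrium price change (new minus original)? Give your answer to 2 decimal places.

Before the shock: 90 - 3p = p + 10 ⇒ 80 = 4p ⇒ p = 20, q = 30.
The shock moves the curves to qd = 109 - 3p and qs = p + 15.
New equilibrium: 109 - 3p = p + 15 ⇒ 94 = 4p ⇒ p = 23.5, q = 38.5.
Δp = 23.5 − 20 = +3.50.

+3.50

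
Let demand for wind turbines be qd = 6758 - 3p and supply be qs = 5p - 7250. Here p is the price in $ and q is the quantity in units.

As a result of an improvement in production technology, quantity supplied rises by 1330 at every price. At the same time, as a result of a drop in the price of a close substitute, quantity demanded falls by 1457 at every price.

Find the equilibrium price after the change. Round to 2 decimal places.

Before the shock: 6758 - 3p = 5p - 7250 ⇒ 14008 = 8p ⇒ p = 1751, q = 1505.
The new curves are qd = 5301 - 3p (demand) and qs = 5p - 5920 (supply).
Clearing the new market: 5301 - 3p = 5p - 5920, so p = 1402.625 and q = 1093.125.

1402.63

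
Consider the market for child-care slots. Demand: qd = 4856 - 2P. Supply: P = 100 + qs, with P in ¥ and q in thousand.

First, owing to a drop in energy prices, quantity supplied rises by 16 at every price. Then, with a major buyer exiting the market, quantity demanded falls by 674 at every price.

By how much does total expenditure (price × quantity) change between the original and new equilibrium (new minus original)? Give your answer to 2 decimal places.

-661268.00

Before the shock: 4856 - 2P = P - 100 ⇒ 4956 = 3P ⇒ P = 1652, q = 1552.
The new curves are qd = 4182 - 2P (demand) and qs = P - 84 (supply).
Setting them equal: 4182 - 2P = P - 84 → 4266 = 3P, so P = 1422 and q = 1338.
Expenditure moves from 1652×1552 = 2563904 to 1422×1338 = 1902636; change = -661268.00.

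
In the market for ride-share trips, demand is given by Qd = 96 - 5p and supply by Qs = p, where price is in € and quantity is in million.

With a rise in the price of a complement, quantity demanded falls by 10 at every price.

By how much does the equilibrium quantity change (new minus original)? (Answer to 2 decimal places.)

-1.67

Solve the original market: 96 - 5p = p, hence p = 16 and Q = 16.
After the shift, demand is Qd = 86 - 5p and supply is Qs = p.
Equate the new curves: 86 - 5p = p, giving 86 = 6p, p = 43/3 ≈ 14.3333, Q = 43/3 ≈ 14.3333.
ΔQ = 14.3333 − 16 = -1.67.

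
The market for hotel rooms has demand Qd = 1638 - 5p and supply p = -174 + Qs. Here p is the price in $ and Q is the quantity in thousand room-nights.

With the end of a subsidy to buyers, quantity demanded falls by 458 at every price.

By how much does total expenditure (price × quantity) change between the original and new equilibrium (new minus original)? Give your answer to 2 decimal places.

Initially, 1638 - 5p = p + 174, so 1464 = 6p and p = 244, Q = 418.
After the shift, demand is Qd = 1180 - 5p and supply is Qs = p + 174.
Equate the new curves: 1180 - 5p = p + 174, giving 1006 = 6p, p = 503/3 ≈ 167.6667, Q = 1025/3 ≈ 341.6667.
Expenditure moves from 244×418 = 101992 to 167.6667×341.6667 = 57286.1111; change = -44705.89.

-44705.89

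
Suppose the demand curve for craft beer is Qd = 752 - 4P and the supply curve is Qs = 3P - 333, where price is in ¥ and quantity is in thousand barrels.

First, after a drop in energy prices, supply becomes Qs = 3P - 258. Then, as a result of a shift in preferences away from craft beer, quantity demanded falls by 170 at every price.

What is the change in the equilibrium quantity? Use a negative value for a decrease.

-30

Before the shock: 752 - 4P = 3P - 333 ⇒ 1085 = 7P ⇒ P = 155, Q = 132.
With the change applied: demand Qd = 582 - 4P, supply Qs = 3P - 258.
New equilibrium: 582 - 4P = 3P - 258 ⇒ 840 = 7P ⇒ P = 120, Q = 102.
ΔQ = 102 − 132 = -30.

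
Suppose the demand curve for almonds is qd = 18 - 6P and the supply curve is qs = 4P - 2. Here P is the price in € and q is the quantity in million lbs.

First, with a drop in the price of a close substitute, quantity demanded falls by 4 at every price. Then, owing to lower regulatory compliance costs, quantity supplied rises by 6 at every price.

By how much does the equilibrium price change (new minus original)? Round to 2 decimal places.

Before the shock: 18 - 6P = 4P - 2 ⇒ 20 = 10P ⇒ P = 2, q = 6.
The shock moves the curves to qd = 14 - 6P and qs = 4P + 4.
New equilibrium: 14 - 6P = 4P + 4 ⇒ 10 = 10P ⇒ P = 1, q = 8.
ΔP = 1 − 2 = -1.00.

-1.00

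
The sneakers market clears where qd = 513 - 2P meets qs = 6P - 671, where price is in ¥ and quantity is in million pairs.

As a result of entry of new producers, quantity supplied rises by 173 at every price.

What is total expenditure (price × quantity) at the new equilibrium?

Before the shock: 513 - 2P = 6P - 671 ⇒ 1184 = 8P ⇒ P = 148, q = 217.
After the shift, demand is qd = 513 - 2P and supply is qs = 6P - 498.
New equilibrium: 513 - 2P = 6P - 498 ⇒ 1011 = 8P ⇒ P = 126.375, q = 260.25.
New expenditure = 126.375 × 260.25 = 32889.09375.

32889.09375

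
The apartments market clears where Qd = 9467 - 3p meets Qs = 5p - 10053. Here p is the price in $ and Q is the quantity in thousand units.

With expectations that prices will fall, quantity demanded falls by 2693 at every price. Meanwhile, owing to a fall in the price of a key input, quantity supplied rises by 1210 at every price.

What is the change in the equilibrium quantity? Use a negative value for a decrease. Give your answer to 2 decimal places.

-1229.38

Initially, 9467 - 3p = 5p - 10053, so 19520 = 8p and p = 2440, Q = 2147.
The new curves are Qd = 6774 - 3p (demand) and Qs = 5p - 8843 (supply).
Clearing the new market: 6774 - 3p = 5p - 8843, so p = 1952.125 and Q = 917.625.
ΔQ = 917.625 − 2147 = -1229.38.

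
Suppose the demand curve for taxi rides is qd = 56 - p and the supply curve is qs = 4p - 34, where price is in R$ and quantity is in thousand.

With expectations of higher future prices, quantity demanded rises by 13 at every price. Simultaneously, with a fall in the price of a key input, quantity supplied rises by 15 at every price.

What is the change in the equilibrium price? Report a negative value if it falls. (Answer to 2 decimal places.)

Solve the original market: 56 - p = 4p - 34, hence p = 18 and q = 38.
After the shift, demand is qd = 69 - p and supply is qs = 4p - 19.
Clearing the new market: 69 - p = 4p - 19, so p = 17.6 and q = 51.4.
Δp = 17.6 − 18 = -0.40.

-0.40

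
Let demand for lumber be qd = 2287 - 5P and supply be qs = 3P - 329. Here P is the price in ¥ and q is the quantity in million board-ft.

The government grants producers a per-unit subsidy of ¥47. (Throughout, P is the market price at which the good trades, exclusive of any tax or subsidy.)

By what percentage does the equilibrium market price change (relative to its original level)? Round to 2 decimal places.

Initially, 2287 - 5P = 3P - 329, so 2616 = 8P and P = 327, q = 652.
Since sellers receive the price plus the subsidy, the effective supply curve becomes qs = 3P - 188.
Equate the new curves: 2287 - 5P = 3P - 188, giving 2475 = 8P, P = 309.375, q = 740.125.
%ΔP = (309.375 − 327) / 327 × 100 = -5.39%.

-5.39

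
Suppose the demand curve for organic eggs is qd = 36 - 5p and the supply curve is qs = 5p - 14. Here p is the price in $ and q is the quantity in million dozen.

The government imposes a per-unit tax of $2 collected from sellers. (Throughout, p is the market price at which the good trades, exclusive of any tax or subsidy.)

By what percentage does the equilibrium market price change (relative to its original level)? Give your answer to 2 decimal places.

Before the shock: 36 - 5p = 5p - 14 ⇒ 50 = 10p ⇒ p = 5, q = 11.
Since sellers keep the price net of the tax, the effective supply curve becomes qs = 5p - 24.
Clearing the new market: 36 - 5p = 5p - 24, so p = 6 and q = 6.
%Δp = (6 − 5) / 5 × 100 = +20.00%.

+20.00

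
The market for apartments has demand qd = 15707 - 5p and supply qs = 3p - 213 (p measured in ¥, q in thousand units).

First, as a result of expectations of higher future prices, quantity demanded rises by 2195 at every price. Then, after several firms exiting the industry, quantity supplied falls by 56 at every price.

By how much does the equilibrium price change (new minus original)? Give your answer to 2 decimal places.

+281.38

Solve the original market: 15707 - 5p = 3p - 213, hence p = 1990 and q = 5757.
The shock moves the curves to qd = 17902 - 5p and qs = 3p - 269.
Clearing the new market: 17902 - 5p = 3p - 269, so p = 2271.375 and q = 6545.125.
Δp = 2271.375 − 1990 = +281.38.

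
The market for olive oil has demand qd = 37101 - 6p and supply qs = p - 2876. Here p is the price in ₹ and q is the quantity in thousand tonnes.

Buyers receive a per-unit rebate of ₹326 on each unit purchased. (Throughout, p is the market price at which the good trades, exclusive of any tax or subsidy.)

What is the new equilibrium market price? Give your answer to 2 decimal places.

Solve the original market: 37101 - 6p = p - 2876, hence p = 5711 and q = 2835.
Since buyers' out-of-pocket price is the market price minus the rebate, the effective demand curve becomes qd = 39057 - 6p.
New equilibrium: 39057 - 6p = p - 2876 ⇒ 41933 = 7p ⇒ p = 41933/7 ≈ 5990.4286, q = 21801/7 ≈ 3114.4286.

5990.43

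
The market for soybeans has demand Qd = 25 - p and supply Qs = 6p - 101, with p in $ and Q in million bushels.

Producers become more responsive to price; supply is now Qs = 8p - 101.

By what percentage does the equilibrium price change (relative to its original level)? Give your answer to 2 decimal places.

-22.22

Original equilibrium: 25 - p = 6p - 101 gives 126 = 7p, so p = 18 and Q = 7.
With the change applied: demand Qd = 25 - p, supply Qs = 8p - 101.
Equate the new curves: 25 - p = 8p - 101, giving 126 = 9p, p = 14, Q = 11.
%Δp = (14 − 18) / 18 × 100 = -22.22%.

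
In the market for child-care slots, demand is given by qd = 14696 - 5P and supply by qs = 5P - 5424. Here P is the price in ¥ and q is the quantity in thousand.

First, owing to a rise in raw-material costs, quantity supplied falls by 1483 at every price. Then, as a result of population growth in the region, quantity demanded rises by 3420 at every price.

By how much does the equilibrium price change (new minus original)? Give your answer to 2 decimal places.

+490.30

Solve the original market: 14696 - 5P = 5P - 5424, hence P = 2012 and q = 4636.
With the change applied: demand qd = 18116 - 5P, supply qs = 5P - 6907.
Clearing the new market: 18116 - 5P = 5P - 6907, so P = 2502.3 and q = 5604.5.
ΔP = 2502.3 − 2012 = +490.30.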